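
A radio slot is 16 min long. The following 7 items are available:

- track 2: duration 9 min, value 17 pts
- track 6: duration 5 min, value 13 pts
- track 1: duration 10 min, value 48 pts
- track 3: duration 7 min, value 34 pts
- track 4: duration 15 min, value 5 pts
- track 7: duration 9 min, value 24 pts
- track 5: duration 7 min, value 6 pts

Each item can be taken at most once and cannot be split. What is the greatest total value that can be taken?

61 pts

Check high-value combinations within 16 min:
- track 6+track 1: duration 5+10=15, value 13+48=61
- track 3+track 7: duration 7+9=16, value 34+24=58
- track 2+track 3: duration 9+7=16, value 17+34=51
- track 1: duration 10, value 48
- track 6+track 3: duration 5+7=12, value 13+34=47
Best: 61 pts.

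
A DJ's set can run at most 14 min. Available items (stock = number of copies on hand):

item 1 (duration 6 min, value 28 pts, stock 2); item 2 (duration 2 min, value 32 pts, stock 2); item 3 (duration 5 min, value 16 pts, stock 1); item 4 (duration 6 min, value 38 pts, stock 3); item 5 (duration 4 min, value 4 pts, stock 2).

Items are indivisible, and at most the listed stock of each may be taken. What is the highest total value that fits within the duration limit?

Top feasible selections:
- 1×item 2 + 2×item 4: duration 14, value 108
- 2×item 2 + 1×item 4 + 1×item 5: duration 14, value 106
- 2×item 2 + 1×item 4: duration 10, value 102
Best: 108 pts.

108 pts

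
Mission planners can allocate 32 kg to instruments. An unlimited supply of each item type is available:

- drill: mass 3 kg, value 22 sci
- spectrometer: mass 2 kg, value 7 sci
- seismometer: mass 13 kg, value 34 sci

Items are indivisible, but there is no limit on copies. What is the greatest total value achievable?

227 sci

Best value-per-unit is drill at 22/3; filling with it alone gives 10×22 = 220.
Optimal mix: 10×drill + 1×spectrometer → mass 32, value 227.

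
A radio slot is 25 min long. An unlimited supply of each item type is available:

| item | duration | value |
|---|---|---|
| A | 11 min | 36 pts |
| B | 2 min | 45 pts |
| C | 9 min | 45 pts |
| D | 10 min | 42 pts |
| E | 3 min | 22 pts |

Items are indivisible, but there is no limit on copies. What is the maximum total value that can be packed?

540 pts

Best value-per-unit is B at 45/2, and filling with it alone uses duration 12×2=24. No mix of the others beats 12×45 = 540.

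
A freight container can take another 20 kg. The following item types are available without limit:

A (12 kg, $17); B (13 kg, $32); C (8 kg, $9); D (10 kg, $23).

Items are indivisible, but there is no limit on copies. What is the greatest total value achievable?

Best value-per-unit is B at 32/13; filling with it alone gives 1×32 = 32.
Optimal mix: 2×D → weight 20, value 46.

$46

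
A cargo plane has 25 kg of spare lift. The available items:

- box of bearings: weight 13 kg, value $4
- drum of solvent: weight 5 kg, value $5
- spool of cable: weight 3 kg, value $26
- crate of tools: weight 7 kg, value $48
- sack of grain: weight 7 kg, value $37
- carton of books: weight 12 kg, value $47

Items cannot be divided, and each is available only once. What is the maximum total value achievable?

Check high-value combinations within 25 kg:
- spool of cable+crate of tools+carton of books: weight 3+7+12=22, value 26+48+47=121
- drum of solvent+spool of cable+crate of tools+sack of grain: weight 5+3+7+7=22, value 5+26+48+37=116
- spool of cable+crate of tools+sack of grain: weight 3+7+7=17, value 26+48+37=111
- spool of cable+sack of grain+carton of books: weight 3+7+12=22, value 26+37+47=110
- drum of solvent+crate of tools+carton of books: weight 5+7+12=24, value 5+48+47=100
Best: $121.

$121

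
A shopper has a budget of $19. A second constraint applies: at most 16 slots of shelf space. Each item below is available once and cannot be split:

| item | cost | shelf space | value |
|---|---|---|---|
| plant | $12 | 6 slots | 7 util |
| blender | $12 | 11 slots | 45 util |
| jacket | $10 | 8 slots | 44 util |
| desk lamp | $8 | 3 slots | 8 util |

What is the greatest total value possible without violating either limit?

52 util

Feasible sets respecting both limits:
- jacket+desk lamp: cost 18, shelf space 11, value 52
- blender: cost 12, shelf space 11, value 45
- jacket: cost 10, shelf space 8, value 44
Best: 52 util.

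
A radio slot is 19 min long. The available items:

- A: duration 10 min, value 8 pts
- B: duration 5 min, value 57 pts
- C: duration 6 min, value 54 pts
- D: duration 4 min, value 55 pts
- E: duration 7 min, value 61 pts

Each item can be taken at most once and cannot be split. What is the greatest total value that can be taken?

173 pts

Check high-value combinations within 19 min:
- B+D+E: duration 5+4+7=16, value 57+55+61=173
- B+C+E: duration 5+6+7=18, value 57+54+61=172
- C+D+E: duration 6+4+7=17, value 54+55+61=170
- B+C+D: duration 5+6+4=15, value 57+54+55=166
- A+B+D: duration 10+5+4=19, value 8+57+55=120
Best: 173 pts.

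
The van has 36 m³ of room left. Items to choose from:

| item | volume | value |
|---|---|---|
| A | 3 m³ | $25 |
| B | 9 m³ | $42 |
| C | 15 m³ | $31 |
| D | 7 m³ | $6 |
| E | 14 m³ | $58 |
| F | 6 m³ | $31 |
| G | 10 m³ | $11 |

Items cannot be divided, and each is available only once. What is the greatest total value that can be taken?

This is a 0/1 knapsack; check combinations near the capacity.
- A+B+E+F: volume 3+9+14+6=32, value 25+42+58+31=156
- B+D+E+F: volume 9+7+14+6=36, value 42+6+58+31=137
- A+B+E+G: volume 3+9+14+10=36, value 25+42+58+11=136
- B+E+F: volume 9+14+6=29, value 42+58+31=131
- A+B+D+E: volume 3+9+7+14=33, value 25+42+6+58=131
Best: $156.

$156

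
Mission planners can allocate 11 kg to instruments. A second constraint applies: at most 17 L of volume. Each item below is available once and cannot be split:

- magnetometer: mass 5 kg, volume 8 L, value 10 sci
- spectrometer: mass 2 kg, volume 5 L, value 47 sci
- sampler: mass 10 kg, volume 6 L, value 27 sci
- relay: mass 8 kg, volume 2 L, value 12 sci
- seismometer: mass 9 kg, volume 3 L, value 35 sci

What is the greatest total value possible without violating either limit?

Feasible sets respecting both limits:
- spectrometer+seismometer: mass 11, volume 8, value 82
- spectrometer+relay: mass 10, volume 7, value 59
- magnetometer+spectrometer: mass 7, volume 13, value 57
Best: 82 sci.

82 sci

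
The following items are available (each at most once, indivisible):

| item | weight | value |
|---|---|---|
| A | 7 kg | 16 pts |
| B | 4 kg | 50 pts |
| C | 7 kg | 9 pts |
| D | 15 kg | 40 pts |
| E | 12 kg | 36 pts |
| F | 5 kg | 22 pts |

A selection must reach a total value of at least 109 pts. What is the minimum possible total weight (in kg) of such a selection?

24

Subsets with value ≥ 109, sorted by total weight:
- B+D+F: weight 24, value 112
- A+B+E+F: weight 28, value 124
- B+C+E+F: weight 28, value 117
Minimum weight: 24 kg.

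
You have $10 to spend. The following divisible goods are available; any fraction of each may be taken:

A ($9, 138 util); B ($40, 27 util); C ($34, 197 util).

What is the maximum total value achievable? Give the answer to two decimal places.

143.79

Take in order of value per unit:
- A (138/9 per unit): all 9 → value 138, running total 138.00
- C (197/34 per unit): 1 of 34 → value 1×197/34 = 5.7941, running total 143.79
Total 143.79.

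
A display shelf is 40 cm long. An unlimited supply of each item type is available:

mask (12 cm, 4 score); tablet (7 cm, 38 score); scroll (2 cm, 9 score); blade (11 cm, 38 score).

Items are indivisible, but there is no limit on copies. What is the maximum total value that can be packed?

208 score

Best value-per-unit is tablet at 38/7; filling with it alone gives 5×38 = 190.
Optimal mix: 5×tablet + 2×scroll → length 39, value 208.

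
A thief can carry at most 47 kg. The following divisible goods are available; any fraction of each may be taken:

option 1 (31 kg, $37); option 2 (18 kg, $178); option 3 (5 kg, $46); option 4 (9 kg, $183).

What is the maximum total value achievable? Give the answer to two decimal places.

Take in order of value per unit:
- option 4 (183/9 per unit): all 9 → value 183, running total 183.00
- option 2 (178/18 per unit): all 18 → value 178, running total 361.00
- option 3 (46/5 per unit): all 5 → value 46, running total 407.00
- option 1 (37/31 per unit): 15 of 31 → value 15×37/31 = 17.9032, running total 424.90
Total 424.90.

424.90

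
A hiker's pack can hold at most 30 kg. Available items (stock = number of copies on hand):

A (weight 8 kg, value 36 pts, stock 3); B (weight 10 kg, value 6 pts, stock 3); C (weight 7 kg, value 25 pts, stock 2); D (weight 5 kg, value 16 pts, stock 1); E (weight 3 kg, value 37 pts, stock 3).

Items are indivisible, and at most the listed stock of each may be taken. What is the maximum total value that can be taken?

Best selections within weight 30 and stock limits:
- 2×A + 1×D + 3×E: weight 30, value 199
- 1×A + 1×C + 1×D + 3×E: weight 29, value 188
Best: 199 pts.

199 pts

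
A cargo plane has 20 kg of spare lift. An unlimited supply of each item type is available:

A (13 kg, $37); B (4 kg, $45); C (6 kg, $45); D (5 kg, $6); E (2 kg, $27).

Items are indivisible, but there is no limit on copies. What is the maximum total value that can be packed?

$270

Best value-per-unit is E at 27/2, and filling with it alone uses weight 10×2=20. No mix of the others beats 10×27 = 270.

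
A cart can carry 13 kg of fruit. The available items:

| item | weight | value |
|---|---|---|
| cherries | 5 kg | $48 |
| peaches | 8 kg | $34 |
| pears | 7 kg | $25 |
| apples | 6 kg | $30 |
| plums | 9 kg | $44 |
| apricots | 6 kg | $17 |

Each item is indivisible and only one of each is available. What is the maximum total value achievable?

$82

Check high-value combinations within 13 kg:
- cherries+peaches: weight 5+8=13, value 48+34=82
- cherries+apples: weight 5+6=11, value 48+30=78
- cherries+pears: weight 5+7=12, value 48+25=73
- cherries+apricots: weight 5+6=11, value 48+17=65
Best: $82.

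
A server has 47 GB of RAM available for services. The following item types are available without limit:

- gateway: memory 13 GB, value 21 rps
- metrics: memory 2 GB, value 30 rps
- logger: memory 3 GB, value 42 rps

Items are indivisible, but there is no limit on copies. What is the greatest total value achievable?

Best value-per-unit is metrics at 30/2; filling with it alone gives 23×30 = 690.
Optimal mix: 22×metrics + 1×logger → memory 47, value 702.

702 rps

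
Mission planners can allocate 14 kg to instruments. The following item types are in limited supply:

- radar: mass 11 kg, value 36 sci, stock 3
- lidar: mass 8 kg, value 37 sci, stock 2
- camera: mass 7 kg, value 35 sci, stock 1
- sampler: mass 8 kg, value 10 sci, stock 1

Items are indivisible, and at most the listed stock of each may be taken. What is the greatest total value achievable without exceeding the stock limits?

Best selections within mass 14 and stock limits:
- 1×lidar: mass 8, value 37
- 1×radar: mass 11, value 36
- 1×camera: mass 7, value 35
- 1×sampler: mass 8, value 10
Best: 37 sci.

37 sci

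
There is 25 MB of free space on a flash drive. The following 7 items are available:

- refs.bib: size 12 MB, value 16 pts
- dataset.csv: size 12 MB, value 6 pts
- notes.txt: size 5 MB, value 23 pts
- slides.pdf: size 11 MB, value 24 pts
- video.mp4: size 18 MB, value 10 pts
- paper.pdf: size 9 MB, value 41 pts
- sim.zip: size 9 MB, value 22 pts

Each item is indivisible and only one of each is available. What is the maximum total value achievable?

Check high-value combinations within 25 MB:
- notes.txt+slides.pdf+paper.pdf: size 5+11+9=25, value 23+24+41=88
- notes.txt+paper.pdf+sim.zip: size 5+9+9=23, value 23+41+22=86
- notes.txt+slides.pdf+sim.zip: size 5+11+9=25, value 23+24+22=69
Best: 88 pts.

88 pts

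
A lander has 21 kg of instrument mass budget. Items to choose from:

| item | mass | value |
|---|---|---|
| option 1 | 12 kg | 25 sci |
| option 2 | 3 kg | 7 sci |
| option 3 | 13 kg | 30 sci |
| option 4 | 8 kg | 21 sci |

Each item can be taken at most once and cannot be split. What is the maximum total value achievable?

51 sci

Check high-value combinations within 21 kg:
- option 3+option 4: mass 13+8=21, value 30+21=51
- option 1+option 4: mass 12+8=20, value 25+21=46
- option 2+option 3: mass 3+13=16, value 7+30=37
- option 1+option 2: mass 12+3=15, value 25+7=32
Best: 51 sci.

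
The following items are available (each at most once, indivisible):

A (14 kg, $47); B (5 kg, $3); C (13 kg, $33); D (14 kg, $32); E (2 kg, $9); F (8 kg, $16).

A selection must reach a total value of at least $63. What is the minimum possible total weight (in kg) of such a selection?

22

Subsets with value ≥ 63, sorted by total weight:
- A+F: weight 22, value 63
- A+E+F: weight 24, value 72
- A+C: weight 27, value 80
- A+B+F: weight 27, value 66
Minimum weight: 22 kg.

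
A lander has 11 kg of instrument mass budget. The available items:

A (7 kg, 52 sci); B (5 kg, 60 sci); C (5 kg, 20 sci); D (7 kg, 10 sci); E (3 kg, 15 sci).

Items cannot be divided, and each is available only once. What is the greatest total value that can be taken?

80 sci

Check high-value combinations within 11 kg:
- B+C: mass 5+5=10, value 60+20=80
- B+E: mass 5+3=8, value 60+15=75
- A+E: mass 7+3=10, value 52+15=67
- B: mass 5, value 60
Best: 80 sci.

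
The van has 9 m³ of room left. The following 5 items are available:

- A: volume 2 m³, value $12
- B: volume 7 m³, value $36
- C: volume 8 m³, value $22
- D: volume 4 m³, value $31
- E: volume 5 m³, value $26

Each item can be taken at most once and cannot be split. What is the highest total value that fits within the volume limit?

Check high-value combinations within 9 m³:
- D+E: volume 4+5=9, value 31+26=57
- A+B: volume 2+7=9, value 12+36=48
- A+D: volume 2+4=6, value 12+31=43
- A+E: volume 2+5=7, value 12+26=38
- B: volume 7, value 36
Best: $57.

$57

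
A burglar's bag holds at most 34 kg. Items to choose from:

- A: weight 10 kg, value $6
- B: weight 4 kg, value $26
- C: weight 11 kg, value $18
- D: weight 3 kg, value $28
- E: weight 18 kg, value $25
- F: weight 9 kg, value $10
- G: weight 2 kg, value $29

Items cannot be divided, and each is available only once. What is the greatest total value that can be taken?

Check high-value combinations within 34 kg:
- B+C+D+F+G: weight 4+11+3+9+2=29, value 26+18+28+10+29=111
- B+D+E+G: weight 4+3+18+2=27, value 26+28+25+29=108
- A+B+C+D+G: weight 10+4+11+3+2=30, value 6+26+18+28+29=107
Best: $111.

$111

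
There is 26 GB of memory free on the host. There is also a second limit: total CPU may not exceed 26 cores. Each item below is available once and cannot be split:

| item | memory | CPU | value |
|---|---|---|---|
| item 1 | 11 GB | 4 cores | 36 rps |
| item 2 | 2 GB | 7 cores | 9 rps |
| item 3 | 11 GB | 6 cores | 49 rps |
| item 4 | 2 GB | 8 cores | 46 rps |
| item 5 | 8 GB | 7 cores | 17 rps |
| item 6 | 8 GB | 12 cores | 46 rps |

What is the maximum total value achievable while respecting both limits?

Feasible sets respecting both limits:
- item 3+item 4+item 6: memory 21, CPU 26, value 141
- item 1+item 2+item 3+item 4: memory 26, CPU 25, value 140
- item 1+item 3+item 4: memory 24, CPU 18, value 131
Best: 141 rps.

141 rps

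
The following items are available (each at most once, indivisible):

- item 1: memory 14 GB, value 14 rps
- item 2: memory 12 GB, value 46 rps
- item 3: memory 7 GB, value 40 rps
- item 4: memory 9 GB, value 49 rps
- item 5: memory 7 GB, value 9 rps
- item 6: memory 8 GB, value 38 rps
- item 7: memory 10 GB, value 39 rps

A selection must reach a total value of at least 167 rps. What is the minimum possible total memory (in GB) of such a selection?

Subsets with value ≥ 167, sorted by total memory:
- item 2+item 3+item 4+item 6: memory 36, value 173
- item 2+item 3+item 4+item 7: memory 38, value 174
Minimum memory: 36 GB.

36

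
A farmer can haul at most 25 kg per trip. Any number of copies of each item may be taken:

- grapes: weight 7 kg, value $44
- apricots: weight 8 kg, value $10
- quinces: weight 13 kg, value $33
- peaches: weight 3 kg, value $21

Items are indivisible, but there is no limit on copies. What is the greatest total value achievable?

Best value-per-unit is peaches at 21/3; filling with it alone gives 8×21 = 168.
Optimal mix: 1×grapes + 6×peaches → weight 25, value 170.

$170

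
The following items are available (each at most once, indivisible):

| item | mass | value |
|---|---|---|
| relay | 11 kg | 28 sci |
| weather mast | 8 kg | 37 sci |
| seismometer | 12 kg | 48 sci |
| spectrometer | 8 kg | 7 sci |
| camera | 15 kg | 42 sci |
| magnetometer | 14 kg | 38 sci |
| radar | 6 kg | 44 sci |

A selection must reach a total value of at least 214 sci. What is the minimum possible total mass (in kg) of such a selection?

Subsets with value ≥ 214, sorted by total mass:
- weather mast+seismometer+spectrometer+camera+magnetometer+radar: mass 63, value 216
- relay+weather mast+seismometer+camera+magnetometer+radar: mass 66, value 237
- relay+weather mast+seismometer+spectrometer+camera+magnetometer+radar: mass 74, value 244
Minimum mass: 63 kg.

63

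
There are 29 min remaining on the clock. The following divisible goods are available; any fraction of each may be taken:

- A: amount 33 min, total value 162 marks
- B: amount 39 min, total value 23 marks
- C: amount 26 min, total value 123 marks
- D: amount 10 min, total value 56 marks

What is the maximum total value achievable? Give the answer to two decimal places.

Take in order of value per unit:
- D (56/10 per unit): all 10 → value 56, running total 56.00
- A (162/33 per unit): 19 of 33 → value 19×162/33 = 93.2727, running total 149.27
Total 149.27.

149.27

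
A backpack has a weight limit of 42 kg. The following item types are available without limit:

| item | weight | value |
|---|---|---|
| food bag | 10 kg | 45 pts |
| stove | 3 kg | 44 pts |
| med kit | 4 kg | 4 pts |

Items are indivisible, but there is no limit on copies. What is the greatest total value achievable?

616 pts

Best value-per-unit is stove at 44/3, and filling with it alone uses weight 14×3=42. No mix of the others beats 14×44 = 616.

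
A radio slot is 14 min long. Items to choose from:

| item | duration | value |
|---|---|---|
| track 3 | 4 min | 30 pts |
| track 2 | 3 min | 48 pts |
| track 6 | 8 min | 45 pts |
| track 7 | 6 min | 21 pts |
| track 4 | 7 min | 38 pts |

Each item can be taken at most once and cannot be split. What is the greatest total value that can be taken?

Check high-value combinations within 14 min:
- track 3+track 2+track 4: duration 4+3+7=14, value 30+48+38=116
- track 3+track 2+track 7: duration 4+3+6=13, value 30+48+21=99
- track 2+track 6: duration 3+8=11, value 48+45=93
Best: 116 pts.

116 pts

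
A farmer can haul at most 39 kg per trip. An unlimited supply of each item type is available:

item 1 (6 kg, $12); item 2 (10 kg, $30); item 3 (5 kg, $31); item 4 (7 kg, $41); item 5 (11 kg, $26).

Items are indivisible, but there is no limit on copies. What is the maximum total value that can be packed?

Best value-per-unit is item 3 at 31/5; filling with it alone gives 7×31 = 217.
Optimal mix: 5×item 3 + 2×item 4 → weight 39, value 237.

$237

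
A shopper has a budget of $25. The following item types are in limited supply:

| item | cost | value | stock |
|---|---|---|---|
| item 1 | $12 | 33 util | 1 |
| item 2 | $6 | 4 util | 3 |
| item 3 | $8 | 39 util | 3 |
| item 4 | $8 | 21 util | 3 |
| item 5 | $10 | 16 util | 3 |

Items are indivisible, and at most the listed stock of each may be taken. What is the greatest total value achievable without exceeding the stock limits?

Best selections within cost 25 and stock limits:
- 3×item 3: cost 24, value 117
- 2×item 3 + 1×item 4: cost 24, value 99
- 1×item 2 + 2×item 3: cost 22, value 82
- 1×item 3 + 2×item 4: cost 24, value 81
Best: 117 util.

117 util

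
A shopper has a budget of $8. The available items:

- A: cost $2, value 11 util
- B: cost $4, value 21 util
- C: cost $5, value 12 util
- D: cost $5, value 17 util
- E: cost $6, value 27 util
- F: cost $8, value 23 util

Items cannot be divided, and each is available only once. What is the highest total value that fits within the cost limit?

Check high-value combinations within $8:
- A+E: cost 2+6=8, value 11+27=38
- A+B: cost 2+4=6, value 11+21=32
- A+D: cost 2+5=7, value 11+17=28
Best: 38 util.

38 util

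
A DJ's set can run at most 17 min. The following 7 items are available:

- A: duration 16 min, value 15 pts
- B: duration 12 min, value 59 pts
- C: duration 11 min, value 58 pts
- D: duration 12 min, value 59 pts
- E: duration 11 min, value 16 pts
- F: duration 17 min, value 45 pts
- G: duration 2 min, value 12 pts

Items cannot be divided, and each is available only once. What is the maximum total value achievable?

71 pts

This is a 0/1 knapsack; check combinations near the capacity.
- B+G: duration 12+2=14, value 59+12=71
- D+G: duration 12+2=14, value 59+12=71
- C+G: duration 11+2=13, value 58+12=70
Best: 71 pts.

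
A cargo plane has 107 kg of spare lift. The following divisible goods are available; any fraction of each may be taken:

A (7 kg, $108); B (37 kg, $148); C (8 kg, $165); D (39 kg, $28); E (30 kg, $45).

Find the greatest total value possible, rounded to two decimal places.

483.95

Take in order of value per unit:
- C (165/8 per unit): all 8 → value 165, running total 165.00
- A (108/7 per unit): all 7 → value 108, running total 273.00
- B (148/37 per unit): all 37 → value 148, running total 421.00
- E (45/30 per unit): all 30 → value 45, running total 466.00
- D (28/39 per unit): 25 of 39 → value 25×28/39 = 17.9487, running total 483.95
Total 483.95.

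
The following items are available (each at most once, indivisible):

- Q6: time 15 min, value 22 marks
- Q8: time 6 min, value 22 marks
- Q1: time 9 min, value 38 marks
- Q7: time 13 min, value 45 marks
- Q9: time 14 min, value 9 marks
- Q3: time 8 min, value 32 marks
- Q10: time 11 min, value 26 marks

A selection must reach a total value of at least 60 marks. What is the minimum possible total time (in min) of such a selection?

15

Subsets with value ≥ 60, sorted by total time:
- Q8+Q1: time 15, value 60
- Q1+Q3: time 17, value 70
- Q8+Q7: time 19, value 67
Minimum time: 15 min.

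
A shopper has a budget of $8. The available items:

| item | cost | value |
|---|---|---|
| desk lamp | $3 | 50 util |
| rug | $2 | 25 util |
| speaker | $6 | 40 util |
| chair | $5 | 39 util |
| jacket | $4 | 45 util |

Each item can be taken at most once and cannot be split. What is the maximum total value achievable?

This is a 0/1 knapsack; check combinations near the capacity.
- desk lamp+jacket: cost 3+4=7, value 50+45=95
- desk lamp+chair: cost 3+5=8, value 50+39=89
- desk lamp+rug: cost 3+2=5, value 50+25=75
Best: 95 util.

95 util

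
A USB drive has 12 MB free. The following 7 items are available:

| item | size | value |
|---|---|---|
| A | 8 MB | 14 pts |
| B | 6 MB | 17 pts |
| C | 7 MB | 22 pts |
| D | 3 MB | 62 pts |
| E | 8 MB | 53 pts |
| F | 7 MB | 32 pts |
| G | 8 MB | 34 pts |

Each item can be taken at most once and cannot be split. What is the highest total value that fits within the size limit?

115 pts

Check high-value combinations within 12 MB:
- D+E: size 3+8=11, value 62+53=115
- D+G: size 3+8=11, value 62+34=96
- D+F: size 3+7=10, value 62+32=94
- C+D: size 7+3=10, value 22+62=84
- B+D: size 6+3=9, value 17+62=79
Best: 115 pts.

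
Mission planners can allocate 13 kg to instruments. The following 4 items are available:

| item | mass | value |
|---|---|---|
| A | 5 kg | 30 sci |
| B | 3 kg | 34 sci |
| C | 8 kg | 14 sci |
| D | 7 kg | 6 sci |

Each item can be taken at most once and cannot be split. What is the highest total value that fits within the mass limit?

64 sci

This is a 0/1 knapsack; check combinations near the capacity.
- A+B: mass 5+3=8, value 30+34=64
- B+C: mass 3+8=11, value 34+14=48
- A+C: mass 5+8=13, value 30+14=44
- B+D: mass 3+7=10, value 34+6=40
- A+D: mass 5+7=12, value 30+6=36
Best: 64 sci.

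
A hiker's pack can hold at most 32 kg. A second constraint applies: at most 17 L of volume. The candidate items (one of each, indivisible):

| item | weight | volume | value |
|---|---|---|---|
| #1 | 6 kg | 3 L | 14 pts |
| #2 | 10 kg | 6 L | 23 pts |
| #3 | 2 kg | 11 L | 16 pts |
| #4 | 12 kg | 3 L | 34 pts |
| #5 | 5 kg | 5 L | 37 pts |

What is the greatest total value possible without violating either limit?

94 pts

Feasible sets respecting both limits:
- #2+#4+#5: weight 27, volume 14, value 94
- #1+#4+#5: weight 23, volume 11, value 85
- #1+#2+#5: weight 21, volume 14, value 74
- #1+#2+#4: weight 28, volume 12, value 71
Best: 94 pts.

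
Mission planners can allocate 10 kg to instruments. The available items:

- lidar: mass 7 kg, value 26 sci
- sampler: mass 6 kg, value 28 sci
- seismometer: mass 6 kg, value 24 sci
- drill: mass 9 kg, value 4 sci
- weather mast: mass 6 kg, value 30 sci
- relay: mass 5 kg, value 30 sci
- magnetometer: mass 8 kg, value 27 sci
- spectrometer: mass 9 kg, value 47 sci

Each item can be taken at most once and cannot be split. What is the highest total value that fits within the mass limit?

Check high-value combinations within 10 kg:
- spectrometer: mass 9, value 47
- relay: mass 5, value 30
- weather mast: mass 6, value 30
- sampler: mass 6, value 28
Best: 47 sci.

47 sci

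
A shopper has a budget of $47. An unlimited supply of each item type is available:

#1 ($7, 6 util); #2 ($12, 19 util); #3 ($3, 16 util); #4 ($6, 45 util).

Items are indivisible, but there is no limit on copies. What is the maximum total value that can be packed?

Best value-per-unit is #4 at 45/6; filling with it alone gives 7×45 = 315.
Optimal mix: 1×#3 + 7×#4 → cost 45, value 331.

331 util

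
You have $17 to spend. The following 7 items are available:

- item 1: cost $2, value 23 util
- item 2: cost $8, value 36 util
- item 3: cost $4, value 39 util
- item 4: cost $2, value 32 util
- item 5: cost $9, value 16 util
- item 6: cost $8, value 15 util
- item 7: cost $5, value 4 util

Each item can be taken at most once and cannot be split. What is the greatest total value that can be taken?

Check high-value combinations within $17:
- item 1+item 2+item 3+item 4: cost 2+8+4+2=16, value 23+36+39+32=130
- item 1+item 3+item 4+item 5: cost 2+4+2+9=17, value 23+39+32+16=110
- item 1+item 3+item 4+item 6: cost 2+4+2+8=16, value 23+39+32+15=109
- item 2+item 3+item 4: cost 8+4+2=14, value 36+39+32=107
- item 1+item 3+item 4+item 7: cost 2+4+2+5=13, value 23+39+32+4=98
Best: 130 util.

130 util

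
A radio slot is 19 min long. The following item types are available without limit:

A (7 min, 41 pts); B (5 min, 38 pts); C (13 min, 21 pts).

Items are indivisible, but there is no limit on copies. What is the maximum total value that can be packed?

Best value-per-unit is B at 38/5; filling with it alone gives 3×38 = 114.
Optimal mix: 2×A + 1×B → duration 19, value 120.

120 pts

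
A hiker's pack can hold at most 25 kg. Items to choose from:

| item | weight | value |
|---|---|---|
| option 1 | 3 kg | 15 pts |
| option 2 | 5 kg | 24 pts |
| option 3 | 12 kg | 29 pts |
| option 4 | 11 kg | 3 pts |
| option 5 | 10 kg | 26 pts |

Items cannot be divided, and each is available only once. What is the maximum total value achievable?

70 pts

Check high-value combinations within 25 kg:
- option 1+option 3+option 5: weight 3+12+10=25, value 15+29+26=70
- option 1+option 2+option 3: weight 3+5+12=20, value 15+24+29=68
- option 1+option 2+option 5: weight 3+5+10=18, value 15+24+26=65
Best: 70 pts.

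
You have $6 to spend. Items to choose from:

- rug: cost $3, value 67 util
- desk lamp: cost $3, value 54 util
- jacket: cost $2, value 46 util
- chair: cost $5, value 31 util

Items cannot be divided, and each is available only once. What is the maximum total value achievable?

121 util

Check high-value combinations within $6:
- rug+desk lamp: cost 3+3=6, value 67+54=121
- rug+jacket: cost 3+2=5, value 67+46=113
- desk lamp+jacket: cost 3+2=5, value 54+46=100
Best: 121 util.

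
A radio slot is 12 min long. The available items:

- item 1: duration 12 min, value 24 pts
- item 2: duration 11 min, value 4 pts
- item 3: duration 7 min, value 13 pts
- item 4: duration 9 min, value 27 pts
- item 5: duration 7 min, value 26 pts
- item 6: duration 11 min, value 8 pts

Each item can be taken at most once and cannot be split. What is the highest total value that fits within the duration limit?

27 pts

Check high-value combinations within 12 min:
- item 4: duration 9, value 27
- item 5: duration 7, value 26
- item 1: duration 12, value 24
Best: 27 pts.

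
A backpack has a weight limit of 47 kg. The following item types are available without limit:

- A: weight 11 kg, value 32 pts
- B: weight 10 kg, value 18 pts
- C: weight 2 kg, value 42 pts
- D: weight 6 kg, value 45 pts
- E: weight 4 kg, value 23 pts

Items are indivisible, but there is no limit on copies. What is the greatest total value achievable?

966 pts

Best value-per-unit is C at 42/2, and filling with it alone uses weight 23×2=46. No mix of the others beats 23×42 = 966.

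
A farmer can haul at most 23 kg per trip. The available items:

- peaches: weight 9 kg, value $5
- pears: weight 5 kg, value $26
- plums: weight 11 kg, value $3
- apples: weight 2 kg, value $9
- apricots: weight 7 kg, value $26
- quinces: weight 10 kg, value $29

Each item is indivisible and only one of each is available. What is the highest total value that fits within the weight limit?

This is a 0/1 knapsack; check combinations near the capacity.
- pears+apricots+quinces: weight 5+7+10=22, value 26+26+29=81
- peaches+pears+apples+apricots: weight 9+5+2+7=23, value 5+26+9+26=66
- pears+apples+quinces: weight 5+2+10=17, value 26+9+29=64
- apples+apricots+quinces: weight 2+7+10=19, value 9+26+29=64
Best: $81.

$81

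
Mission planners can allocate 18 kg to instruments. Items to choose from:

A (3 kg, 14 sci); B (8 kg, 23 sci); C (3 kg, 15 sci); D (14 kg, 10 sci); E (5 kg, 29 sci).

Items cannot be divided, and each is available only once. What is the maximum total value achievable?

67 sci

Check high-value combinations within 18 kg:
- B+C+E: mass 8+3+5=16, value 23+15+29=67
- A+B+E: mass 3+8+5=16, value 14+23+29=66
- A+C+E: mass 3+3+5=11, value 14+15+29=58
Best: 67 sci.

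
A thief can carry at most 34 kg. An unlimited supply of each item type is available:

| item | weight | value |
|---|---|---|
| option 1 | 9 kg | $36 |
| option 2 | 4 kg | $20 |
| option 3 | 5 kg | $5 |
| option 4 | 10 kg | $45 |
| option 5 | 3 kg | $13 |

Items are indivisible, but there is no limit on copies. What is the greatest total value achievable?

$166

Best value-per-unit is option 2 at 20/4; filling with it alone gives 8×20 = 160.
Optimal mix: 7×option 2 + 2×option 5 → weight 34, value 166.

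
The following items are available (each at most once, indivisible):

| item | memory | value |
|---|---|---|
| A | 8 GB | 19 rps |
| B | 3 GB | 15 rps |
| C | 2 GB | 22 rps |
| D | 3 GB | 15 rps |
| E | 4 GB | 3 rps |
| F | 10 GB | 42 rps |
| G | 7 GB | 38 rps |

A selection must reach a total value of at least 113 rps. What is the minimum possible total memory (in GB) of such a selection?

Subsets with value ≥ 113, sorted by total memory:
- B+C+F+G: memory 22, value 117
- C+D+F+G: memory 22, value 117
- B+C+D+F+G: memory 25, value 132
- B+C+E+F+G: memory 26, value 120
Minimum memory: 22 GB.

22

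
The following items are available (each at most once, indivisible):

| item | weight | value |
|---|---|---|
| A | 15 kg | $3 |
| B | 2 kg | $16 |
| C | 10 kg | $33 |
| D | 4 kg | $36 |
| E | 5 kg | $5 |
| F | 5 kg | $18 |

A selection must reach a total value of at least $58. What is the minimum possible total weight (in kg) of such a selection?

11

Subsets with value ≥ 58, sorted by total weight:
- B+D+F: weight 11, value 70
- C+D: weight 14, value 69
Minimum weight: 11 kg.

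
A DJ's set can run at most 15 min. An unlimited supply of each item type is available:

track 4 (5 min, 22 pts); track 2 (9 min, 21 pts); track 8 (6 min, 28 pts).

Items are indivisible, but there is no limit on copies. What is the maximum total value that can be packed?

Best value-per-unit is track 8 at 28/6; filling with it alone gives 2×28 = 56.
Optimal mix: 3×track 4 → duration 15, value 66.

66 pts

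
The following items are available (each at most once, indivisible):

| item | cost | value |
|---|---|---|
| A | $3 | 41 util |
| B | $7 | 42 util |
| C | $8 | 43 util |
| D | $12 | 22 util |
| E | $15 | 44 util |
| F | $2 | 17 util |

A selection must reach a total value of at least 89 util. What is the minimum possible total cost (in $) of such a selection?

12

Subsets with value ≥ 89, sorted by total cost:
- A+B+F: cost 12, value 100
- A+C+F: cost 13, value 101
- B+C+F: cost 17, value 102
- A+B+C: cost 18, value 126
Minimum cost: 12 $.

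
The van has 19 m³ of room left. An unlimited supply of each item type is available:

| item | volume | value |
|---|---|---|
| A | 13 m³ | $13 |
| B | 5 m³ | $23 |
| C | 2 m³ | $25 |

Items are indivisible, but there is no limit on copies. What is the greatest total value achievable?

$225

Best value-per-unit is C at 25/2, and filling with it alone uses volume 9×2=18. No mix of the others beats 9×25 = 225.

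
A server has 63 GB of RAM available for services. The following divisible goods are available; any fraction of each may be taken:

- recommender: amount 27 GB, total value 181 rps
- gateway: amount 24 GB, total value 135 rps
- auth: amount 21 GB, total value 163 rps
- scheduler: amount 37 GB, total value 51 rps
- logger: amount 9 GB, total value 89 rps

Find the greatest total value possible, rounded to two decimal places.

Take in order of value per unit:
- logger (89/9 per unit): all 9 → value 89, running total 89.00
- auth (163/21 per unit): all 21 → value 163, running total 252.00
- recommender (181/27 per unit): all 27 → value 181, running total 433.00
- gateway (135/24 per unit): 6 of 24 → value 6×135/24 = 33.7500, running total 466.75
Total 466.75.

466.75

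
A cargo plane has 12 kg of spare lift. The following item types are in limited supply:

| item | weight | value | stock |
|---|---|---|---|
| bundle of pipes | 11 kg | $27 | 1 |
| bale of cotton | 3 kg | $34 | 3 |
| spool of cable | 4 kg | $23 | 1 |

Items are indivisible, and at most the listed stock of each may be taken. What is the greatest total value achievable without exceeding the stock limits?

$102

Best selections within weight 12 and stock limits:
- 3×bale of cotton: weight 9, value 102
- 2×bale of cotton + 1×spool of cable: weight 10, value 91
- 2×bale of cotton: weight 6, value 68
- 1×bale of cotton + 1×spool of cable: weight 7, value 57
Best: $102.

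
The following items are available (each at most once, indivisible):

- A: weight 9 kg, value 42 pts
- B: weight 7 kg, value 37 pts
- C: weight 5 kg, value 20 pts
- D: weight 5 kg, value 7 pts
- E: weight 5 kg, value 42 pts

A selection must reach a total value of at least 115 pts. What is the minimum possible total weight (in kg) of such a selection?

21

Subsets with value ≥ 115, sorted by total weight:
- A+B+E: weight 21, value 121
- A+B+C+E: weight 26, value 141
Minimum weight: 21 kg.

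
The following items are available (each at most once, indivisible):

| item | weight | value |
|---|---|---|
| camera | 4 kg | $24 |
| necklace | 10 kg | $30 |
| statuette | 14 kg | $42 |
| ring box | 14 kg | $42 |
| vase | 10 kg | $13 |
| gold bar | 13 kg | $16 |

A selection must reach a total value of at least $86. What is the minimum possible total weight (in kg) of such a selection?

Subsets with value ≥ 86, sorted by total weight:
- camera+necklace+statuette: weight 28, value 96
- camera+necklace+ring box: weight 28, value 96
- camera+statuette+ring box: weight 32, value 108
Minimum weight: 28 kg.

28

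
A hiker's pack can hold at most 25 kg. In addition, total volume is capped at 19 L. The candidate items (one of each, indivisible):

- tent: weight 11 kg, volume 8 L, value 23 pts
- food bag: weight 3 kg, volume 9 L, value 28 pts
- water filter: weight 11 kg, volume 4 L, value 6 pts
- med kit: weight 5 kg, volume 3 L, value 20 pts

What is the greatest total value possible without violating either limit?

54 pts

Feasible sets respecting both limits:
- food bag+water filter+med kit: weight 19, volume 16, value 54
- tent+food bag: weight 14, volume 17, value 51
- food bag+med kit: weight 8, volume 12, value 48
Best: 54 pts.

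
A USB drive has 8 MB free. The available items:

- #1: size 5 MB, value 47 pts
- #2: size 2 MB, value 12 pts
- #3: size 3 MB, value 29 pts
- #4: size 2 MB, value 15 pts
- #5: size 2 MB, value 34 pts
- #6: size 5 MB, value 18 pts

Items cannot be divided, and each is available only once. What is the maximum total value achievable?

This is a 0/1 knapsack; check combinations near the capacity.
- #1+#5: size 5+2=7, value 47+34=81
- #3+#4+#5: size 3+2+2=7, value 29+15+34=78
- #1+#3: size 5+3=8, value 47+29=76
- #2+#3+#5: size 2+3+2=7, value 12+29+34=75
- #3+#5: size 3+2=5, value 29+34=63
Best: 81 pts.

81 pts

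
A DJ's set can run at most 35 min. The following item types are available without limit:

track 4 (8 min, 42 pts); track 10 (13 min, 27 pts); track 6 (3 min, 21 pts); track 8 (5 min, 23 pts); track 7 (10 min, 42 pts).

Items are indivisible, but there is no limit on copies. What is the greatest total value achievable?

Best value-per-unit is track 6 at 21/3; filling with it alone gives 11×21 = 231.
Optimal mix: 10×track 6 + 1×track 8 → duration 35, value 233.

233 pts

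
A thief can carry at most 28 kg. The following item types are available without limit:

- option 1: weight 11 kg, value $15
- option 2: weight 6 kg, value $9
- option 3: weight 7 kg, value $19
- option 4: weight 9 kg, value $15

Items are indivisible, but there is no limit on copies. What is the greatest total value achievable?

Best value-per-unit is option 3 at 19/7, and filling with it alone uses weight 4×7=28. No mix of the others beats 4×19 = 76.

$76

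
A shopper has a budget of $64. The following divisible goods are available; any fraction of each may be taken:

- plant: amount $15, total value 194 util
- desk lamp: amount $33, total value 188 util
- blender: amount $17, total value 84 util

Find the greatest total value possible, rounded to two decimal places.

461.06

Take in order of value per unit:
- plant (194/15 per unit): all 15 → value 194, running total 194.00
- desk lamp (188/33 per unit): all 33 → value 188, running total 382.00
- blender (84/17 per unit): 16 of 17 → value 16×84/17 = 79.0588, running total 461.06
Total 461.06.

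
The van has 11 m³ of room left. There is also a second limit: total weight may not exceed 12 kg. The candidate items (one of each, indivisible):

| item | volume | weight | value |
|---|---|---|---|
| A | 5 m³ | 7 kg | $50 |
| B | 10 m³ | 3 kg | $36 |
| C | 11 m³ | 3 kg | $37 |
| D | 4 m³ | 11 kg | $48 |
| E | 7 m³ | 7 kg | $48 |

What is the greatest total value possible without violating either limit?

Feasible sets respecting both limits:
- A: volume 5, weight 7, value 50
- D: volume 4, weight 11, value 48
- E: volume 7, weight 7, value 48
Best: $50.

$50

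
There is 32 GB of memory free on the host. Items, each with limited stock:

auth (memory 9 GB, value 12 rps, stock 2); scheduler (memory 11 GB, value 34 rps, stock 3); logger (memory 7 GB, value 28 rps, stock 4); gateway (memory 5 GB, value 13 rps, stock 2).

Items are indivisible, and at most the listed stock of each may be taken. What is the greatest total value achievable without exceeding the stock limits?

118 rps

Top feasible selections:
- 1×scheduler + 3×logger: memory 32, value 118
- 4×logger: memory 28, value 112
Best: 118 rps.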